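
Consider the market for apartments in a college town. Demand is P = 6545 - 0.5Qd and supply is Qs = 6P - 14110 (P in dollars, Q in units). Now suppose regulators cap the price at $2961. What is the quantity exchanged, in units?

3656

Rearranging demand gives Qd = 13090 - 2P. Equilibrium: 13090 - 2P = 6P - 14110, so 27200 = 8P and P* = 3400, Q* = 6290.
Because the ceiling (2961) lies below the market-clearing price, it is binding.
At P = 2961: Qd = 13090 - 2·2961 = 7168 and Qs = 6·2961 - 14110 = 3656.
The quantity actually transacted is the short side, supply: 3656.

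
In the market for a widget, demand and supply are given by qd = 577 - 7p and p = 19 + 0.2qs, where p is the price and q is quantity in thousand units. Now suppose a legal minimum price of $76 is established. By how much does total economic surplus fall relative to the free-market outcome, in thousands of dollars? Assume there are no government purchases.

Rearranging supply gives qs = 5p - 95. In a free market, 577 - 7p = 5p - 95 gives the equilibrium p* = 56, q* = 185.
Because the floor (76) lies above the market-clearing price, it is binding.
At p = 76: qd = 577 - 7·76 = 45 and qs = 5·76 - 95 = 285.
Quantity traded falls to 45. At q = 45 the demand price is (577 - 45)/7 = 76 and the supply price is (95 + 45)/5 = 28.
Deadweight loss = ½ · (76 - 28) · (185 - 45) = ½ · 48 · 140 = 3360.

3360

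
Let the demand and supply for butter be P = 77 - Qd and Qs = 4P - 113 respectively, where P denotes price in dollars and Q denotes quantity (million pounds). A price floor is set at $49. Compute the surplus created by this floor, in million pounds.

Rearranging demand gives Qd = 77 - P. In a free market, 77 - P = 4P - 113 gives the equilibrium P* = 38, Q* = 39.
Since 49 > 38, the floor is binding.
At P = 49: Qd = 77 - 49 = 28 and Qs = 4·49 - 113 = 83.
Surplus = Qs - Qd = 83 - 28 = 55.

55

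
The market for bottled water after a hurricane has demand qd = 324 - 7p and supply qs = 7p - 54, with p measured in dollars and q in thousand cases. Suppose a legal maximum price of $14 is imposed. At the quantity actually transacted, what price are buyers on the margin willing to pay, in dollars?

40

Without the control the market clears where 324 - 7p = 7p - 54, i.e. p* = 27 and q* = 135.
The ceiling of 14 is below the equilibrium price 27, so it binds.
At p = 14: qd = 324 - 7·14 = 226 and qs = 7·14 - 54 = 44.
Only 44 units reach the market. On the demand curve, the marginal buyer's willingness to pay at q = 44 is (324 - 44)/7 = 40.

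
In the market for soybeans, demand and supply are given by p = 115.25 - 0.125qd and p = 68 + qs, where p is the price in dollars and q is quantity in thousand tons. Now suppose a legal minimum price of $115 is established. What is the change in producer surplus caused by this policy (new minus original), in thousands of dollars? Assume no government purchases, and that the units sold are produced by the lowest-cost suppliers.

Rearranging demand gives qd = 922 - 8p; rearranging supply gives qs = p - 68. In a free market, 922 - 8p = p - 68 gives the equilibrium p* = 110, q* = 42.
The floor of 115 is above the equilibrium price 110, so it binds.
At p = 115: qd = 922 - 8·115 = 2 and qs = 115 - 68 = 47.
Producer surplus without the control is ½ · (110 - 68) · 42 = 882.
With the floor, 2 units are sold at 115. The supply price at q = 2 is 70, so PS = ½ · [(115 - 68) + (115 - 70)] · 2 = 92.
Change in producer surplus = 92 - 882 = -790.

-790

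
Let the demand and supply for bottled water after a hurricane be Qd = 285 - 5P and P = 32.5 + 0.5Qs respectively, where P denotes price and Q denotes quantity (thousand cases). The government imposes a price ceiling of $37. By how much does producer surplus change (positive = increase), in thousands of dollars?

-286

Rearranging supply gives Qs = 2P - 65. Without the control the market clears where 285 - 5P = 2P - 65, i.e. P* = 50 and Q* = 35.
The ceiling of 37 is below the equilibrium price 50, so it binds.
At P = 37: Qd = 285 - 5·37 = 100 and Qs = 2·37 - 65 = 9.
Producer surplus without the control is ½ · (50 - 32.5) · 35 = 306.25.
With the ceiling, producers sell 9 units at 37, so PS = ½ · (37 - 32.5) · 9 = 20.25.
Change in producer surplus = 20.25 - 306.25 = -286.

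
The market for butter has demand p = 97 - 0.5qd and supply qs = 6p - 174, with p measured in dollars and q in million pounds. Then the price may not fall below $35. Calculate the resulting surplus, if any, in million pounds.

Rearranging demand gives qd = 194 - 2p. Without the control the market clears where 194 - 2p = 6p - 174, i.e. p* = 46 and q* = 102.
The floor of 35 is below the equilibrium price 46, so it is not binding; the market clears at p* = 46, q* = 102.
Since the control does not bind, there is no surplus.

0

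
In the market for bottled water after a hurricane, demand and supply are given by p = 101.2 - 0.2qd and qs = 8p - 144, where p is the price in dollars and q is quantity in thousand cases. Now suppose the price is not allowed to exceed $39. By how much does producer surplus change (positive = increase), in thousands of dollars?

Rearranging demand gives qd = 506 - 5p. Equilibrium: 506 - 5p = 8p - 144, so 650 = 13p and p* = 50, q* = 256.
Since 39 < 50, the ceiling is binding.
At p = 39: qd = 506 - 5·39 = 311 and qs = 8·39 - 144 = 168.
Producer surplus without the control is ½ · (50 - 18) · 256 = 4096.
With the ceiling, producers sell 168 units at 39, so PS = ½ · (39 - 18) · 168 = 1764.
Change in producer surplus = 1764 - 4096 = -2332.

-2332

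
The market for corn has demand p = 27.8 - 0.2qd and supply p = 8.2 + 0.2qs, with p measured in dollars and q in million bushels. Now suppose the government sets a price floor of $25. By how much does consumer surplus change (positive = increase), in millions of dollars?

Rearranging demand gives qd = 139 - 5p; rearranging supply gives qs = 5p - 41. Setting quantity demanded equal to quantity supplied, 139 - 5p = 5p - 41, gives p* = 18 and q* = 49.
Since 25 > 18, the floor is binding.
At p = 25: qd = 139 - 5·25 = 14 and qs = 5·25 - 41 = 84.
Consumer surplus without the control is ½ · (27.8 - 18) · 49 = 240.1.
With the floor, consumers buy 14 units at 25, so CS = ½ · (27.8 - 25) · 14 = 19.6.
Change in consumer surplus = 19.6 - 240.1 = -220.5.

-220.5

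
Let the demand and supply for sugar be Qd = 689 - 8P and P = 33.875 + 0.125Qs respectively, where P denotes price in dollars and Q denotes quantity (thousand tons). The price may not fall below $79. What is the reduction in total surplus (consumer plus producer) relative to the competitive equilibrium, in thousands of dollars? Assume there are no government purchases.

2888

Rearranging supply gives Qs = 8P - 271. Setting quantity demanded equal to quantity supplied, 689 - 8P = 8P - 271, gives P* = 60 and Q* = 209.
The floor of 79 is above the equilibrium price 60, so it binds.
At P = 79: Qd = 689 - 8·79 = 57 and Qs = 8·79 - 271 = 361.
Quantity traded falls to 57. At Q = 57 the demand price is (689 - 57)/8 = 79 and the supply price is (271 + 57)/8 = 41.
Deadweight loss = ½ · (79 - 41) · (209 - 57) = ½ · 38 · 152 = 2888.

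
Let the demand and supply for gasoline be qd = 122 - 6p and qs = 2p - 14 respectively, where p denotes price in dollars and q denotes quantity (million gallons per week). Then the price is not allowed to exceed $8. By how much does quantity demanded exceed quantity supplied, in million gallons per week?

Equilibrium: 122 - 6p = 2p - 14, so 136 = 8p and p* = 17, q* = 20.
Since 8 < 17, the ceiling is binding.
At p = 8: qd = 122 - 6·8 = 74 and qs = 2·8 - 14 = 2.
Shortage = qd - qs = 74 - 2 = 72.

72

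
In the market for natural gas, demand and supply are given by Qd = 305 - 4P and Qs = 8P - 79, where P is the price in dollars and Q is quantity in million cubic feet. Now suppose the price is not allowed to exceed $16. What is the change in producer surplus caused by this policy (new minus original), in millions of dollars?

-1808

Without the control the market clears where 305 - 4P = 8P - 79, i.e. P* = 32 and Q* = 177.
Because the ceiling (16) lies below the market-clearing price, it is binding.
At P = 16: Qd = 305 - 4·16 = 241 and Qs = 8·16 - 79 = 49.
Producer surplus without the control is ½ · (32 - 9.875) · 177 = 1958.0625.
With the ceiling, producers sell 49 units at 16, so PS = ½ · (16 - 9.875) · 49 = 150.0625.
Change in producer surplus = 150.0625 - 1958.0625 = -1808.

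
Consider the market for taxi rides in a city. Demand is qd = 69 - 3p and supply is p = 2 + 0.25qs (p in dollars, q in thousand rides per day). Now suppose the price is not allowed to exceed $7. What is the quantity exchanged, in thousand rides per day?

Rearranging supply gives qs = 4p - 8. Setting quantity demanded equal to quantity supplied, 69 - 3p = 4p - 8, gives p* = 11 and q* = 36.
Since 7 < 11, the ceiling is binding.
At p = 7: qd = 69 - 3·7 = 48 and qs = 4·7 - 8 = 20.
The quantity actually transacted is the short side, supply: 20.

20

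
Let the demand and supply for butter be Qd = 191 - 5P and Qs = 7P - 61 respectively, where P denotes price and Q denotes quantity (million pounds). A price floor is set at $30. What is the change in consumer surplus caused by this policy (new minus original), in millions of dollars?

Setting quantity demanded equal to quantity supplied, 191 - 5P = 7P - 61, gives P* = 21 and Q* = 86.
The floor of 30 is above the equilibrium price 21, so it binds.
At P = 30: Qd = 191 - 5·30 = 41 and Qs = 7·30 - 61 = 149.
Consumer surplus without the control is ½ · (38.2 - 21) · 86 = 739.6.
With the floor, consumers buy 41 units at 30, so CS = ½ · (38.2 - 30) · 41 = 168.1.
Change in consumer surplus = 168.1 - 739.6 = -571.5.

-571.5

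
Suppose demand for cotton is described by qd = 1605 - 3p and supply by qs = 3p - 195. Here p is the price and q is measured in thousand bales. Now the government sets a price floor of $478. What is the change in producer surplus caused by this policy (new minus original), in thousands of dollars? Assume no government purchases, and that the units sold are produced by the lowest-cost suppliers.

Without the control the market clears where 1605 - 3p = 3p - 195, i.e. p* = 300 and q* = 705.
Because the floor (478) lies above the market-clearing price, it is binding.
At p = 478: qd = 1605 - 3·478 = 171 and qs = 3·478 - 195 = 1239.
Producer surplus without the control is ½ · (300 - 65) · 705 = 82837.5.
With the floor, 171 units are sold at 478. The supply price at q = 171 is 122, so PS = ½ · [(478 - 65) + (478 - 122)] · 171 = 65749.5.
Change in producer surplus = 65749.5 - 82837.5 = -17088.

-17088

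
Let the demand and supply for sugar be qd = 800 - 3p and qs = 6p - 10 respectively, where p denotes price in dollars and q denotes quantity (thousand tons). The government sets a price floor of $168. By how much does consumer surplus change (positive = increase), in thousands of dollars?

Without the control the market clears where 800 - 3p = 6p - 10, i.e. p* = 90 and q* = 530.
The floor of 168 is above the equilibrium price 90, so it binds.
At p = 168: qd = 800 - 3·168 = 296 and qs = 6·168 - 10 = 998.
Consumer surplus without the control is ½ · (800/3 - 90) · 530 = 140450/3.
With the floor, consumers buy 296 units at 168, so CS = ½ · (800/3 - 168) · 296 = 43808/3.
Change in consumer surplus = 43808/3 - 140450/3 = -32214.

-32214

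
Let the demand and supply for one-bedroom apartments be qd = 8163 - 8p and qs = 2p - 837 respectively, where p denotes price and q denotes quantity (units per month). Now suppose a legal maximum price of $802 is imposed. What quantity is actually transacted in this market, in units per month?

767

In a free market, 8163 - 8p = 2p - 837 gives the equilibrium p* = 900, q* = 963.
Because the ceiling (802) lies below the market-clearing price, it is binding.
At p = 802: qd = 8163 - 8·802 = 1747 and qs = 2·802 - 837 = 767.
The quantity actually transacted is the short side, supply: 767.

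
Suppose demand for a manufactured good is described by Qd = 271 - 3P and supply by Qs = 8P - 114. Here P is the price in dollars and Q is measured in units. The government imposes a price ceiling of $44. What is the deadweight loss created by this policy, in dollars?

0

Setting quantity demanded equal to quantity supplied, 271 - 3P = 8P - 114, gives P* = 35 and Q* = 166.
Since 44 is above P* = 35, the ceiling does not bind and the free-market outcome prevails.
Since the control does not bind, no trades are prevented and deadweight loss is zero.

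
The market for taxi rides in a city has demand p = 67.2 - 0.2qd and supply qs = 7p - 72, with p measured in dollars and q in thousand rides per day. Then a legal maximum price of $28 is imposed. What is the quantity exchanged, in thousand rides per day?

124

Rearranging demand gives qd = 336 - 5p. Without the control the market clears where 336 - 5p = 7p - 72, i.e. p* = 34 and q* = 166.
The ceiling of 28 is below the equilibrium price 34, so it binds.
At p = 28: qd = 336 - 5·28 = 196 and qs = 7·28 - 72 = 124.
The quantity actually transacted is the short side, supply: 124.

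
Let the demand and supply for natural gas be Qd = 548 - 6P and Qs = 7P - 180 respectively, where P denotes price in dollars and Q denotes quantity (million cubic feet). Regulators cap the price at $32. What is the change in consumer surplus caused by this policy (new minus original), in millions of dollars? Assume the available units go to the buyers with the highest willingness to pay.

Equilibrium: 548 - 6P = 7P - 180, so 728 = 13P and P* = 56, Q* = 212.
The ceiling of 32 is below the equilibrium price 56, so it binds.
At P = 32: Qd = 548 - 6·32 = 356 and Qs = 7·32 - 180 = 44.
Consumer surplus without the control is ½ · (274/3 - 56) · 212 = 11236/3.
With the ceiling, 44 units are sold at 32 (assume they go to the highest-value buyers). The demand price at Q = 44 is 84, so CS = ½ · [(274/3 - 32) + (84 - 32)] · 44 = 7348/3.
Change in consumer surplus = 7348/3 - 11236/3 = -1296.

-1296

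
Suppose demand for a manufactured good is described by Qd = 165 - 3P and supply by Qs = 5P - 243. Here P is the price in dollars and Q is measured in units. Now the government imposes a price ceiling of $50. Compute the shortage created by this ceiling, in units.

8

In a free market, 165 - 3P = 5P - 243 gives the equilibrium P* = 51, Q* = 12.
Since 50 < 51, the ceiling is binding.
At P = 50: Qd = 165 - 3·50 = 15 and Qs = 5·50 - 243 = 7.
Shortage = Qd - Qs = 15 - 7 = 8.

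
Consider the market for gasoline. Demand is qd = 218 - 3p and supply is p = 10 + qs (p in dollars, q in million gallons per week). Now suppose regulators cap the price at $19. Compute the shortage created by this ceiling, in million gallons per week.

Rearranging supply gives qs = p - 10. Without the control the market clears where 218 - 3p = p - 10, i.e. p* = 57 and q* = 47.
The ceiling of 19 is below the equilibrium price 57, so it binds.
At p = 19: qd = 218 - 3·19 = 161 and qs = 19 - 10 = 9.
Shortage = qd - qs = 161 - 9 = 152.

152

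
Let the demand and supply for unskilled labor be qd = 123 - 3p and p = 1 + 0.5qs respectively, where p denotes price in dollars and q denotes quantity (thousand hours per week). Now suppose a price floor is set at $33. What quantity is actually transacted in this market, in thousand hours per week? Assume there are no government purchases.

24

Rearranging supply gives qs = 2p - 2. Without the control the market clears where 123 - 3p = 2p - 2, i.e. p* = 25 and q* = 48.
Because the floor (33) lies above the market-clearing price, it is binding.
At p = 33: qd = 123 - 3·33 = 24 and qs = 2·33 - 2 = 64.
The quantity actually transacted is the short side, demand: 24.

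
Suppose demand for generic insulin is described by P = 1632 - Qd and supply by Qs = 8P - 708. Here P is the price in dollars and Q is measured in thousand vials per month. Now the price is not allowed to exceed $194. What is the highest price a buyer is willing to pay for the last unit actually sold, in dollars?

788

Rearranging demand gives Qd = 1632 - P. Setting quantity demanded equal to quantity supplied, 1632 - P = 8P - 708, gives P* = 260 and Q* = 1372.
The ceiling of 194 is below the equilibrium price 260, so it binds.
At P = 194: Qd = 1632 - 194 = 1438 and Qs = 8·194 - 708 = 844.
Only 844 units reach the market. On the demand curve, the marginal buyer's willingness to pay at Q = 844 is (1632 - 844) = 788.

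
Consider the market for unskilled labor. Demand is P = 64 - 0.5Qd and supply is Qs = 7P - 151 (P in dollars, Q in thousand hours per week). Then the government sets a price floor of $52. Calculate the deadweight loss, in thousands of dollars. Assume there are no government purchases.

Rearranging demand gives Qd = 128 - 2P. Setting quantity demanded equal to quantity supplied, 128 - 2P = 7P - 151, gives P* = 31 and Q* = 66.
The floor of 52 is above the equilibrium price 31, so it binds.
At P = 52: Qd = 128 - 2·52 = 24 and Qs = 7·52 - 151 = 213.
Quantity traded falls to 24. At Q = 24 the demand price is (128 - 24)/2 = 52 and the supply price is (151 + 24)/7 = 25.
Deadweight loss = ½ · (52 - 25) · (66 - 24) = ½ · 27 · 42 = 567.

567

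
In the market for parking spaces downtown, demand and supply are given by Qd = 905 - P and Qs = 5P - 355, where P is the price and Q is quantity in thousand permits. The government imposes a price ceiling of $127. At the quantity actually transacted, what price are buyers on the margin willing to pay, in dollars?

625

In a free market, 905 - P = 5P - 355 gives the equilibrium P* = 210, Q* = 695.
Because the ceiling (127) lies below the market-clearing price, it is binding.
At P = 127: Qd = 905 - 127 = 778 and Qs = 5·127 - 355 = 280.
Only 280 units reach the market. On the demand curve, the marginal buyer's willingness to pay at Q = 280 is (905 - 280) = 625.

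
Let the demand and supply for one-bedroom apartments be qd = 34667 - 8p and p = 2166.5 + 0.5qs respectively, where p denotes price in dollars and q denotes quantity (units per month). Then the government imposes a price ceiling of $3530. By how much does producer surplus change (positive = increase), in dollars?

Rearranging supply gives qs = 2p - 4333. In a free market, 34667 - 8p = 2p - 4333 gives the equilibrium p* = 3900, q* = 3467.
Since 3530 < 3900, the ceiling is binding.
At p = 3530: qd = 34667 - 8·3530 = 6427 and qs = 2·3530 - 4333 = 2727.
Producer surplus without the control is ½ · (3900 - 2166.5) · 3467 = 3005022.25.
With the ceiling, producers sell 2727 units at 3530, so PS = ½ · (3530 - 2166.5) · 2727 = 1859132.25.
Change in producer surplus = 1859132.25 - 3005022.25 = -1145890.

-1145890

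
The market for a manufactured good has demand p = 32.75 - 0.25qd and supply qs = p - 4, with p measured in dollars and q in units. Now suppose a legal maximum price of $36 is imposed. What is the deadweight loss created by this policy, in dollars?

Rearranging demand gives qd = 131 - 4p. In a free market, 131 - 4p = p - 4 gives the equilibrium p* = 27, q* = 23.
Since 36 is above p* = 27, the ceiling does not bind and the free-market outcome prevails.
Since the control does not bind, no trades are prevented and deadweight loss is zero.

0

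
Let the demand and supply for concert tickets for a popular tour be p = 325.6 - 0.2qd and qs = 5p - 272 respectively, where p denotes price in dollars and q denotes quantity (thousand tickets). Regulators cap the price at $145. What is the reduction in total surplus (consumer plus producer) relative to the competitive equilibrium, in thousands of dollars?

Rearranging demand gives qd = 1628 - 5p. In a free market, 1628 - 5p = 5p - 272 gives the equilibrium p* = 190, q* = 678.
Because the ceiling (145) lies below the market-clearing price, it is binding.
At p = 145: qd = 1628 - 5·145 = 903 and qs = 5·145 - 272 = 453.
Quantity traded falls to 453. At q = 453 the demand price is (1628 - 453)/5 = 235 and the supply price is (272 + 453)/5 = 145.
Deadweight loss = ½ · (235 - 145) · (678 - 453) = ½ · 90 · 225 = 10125.

10125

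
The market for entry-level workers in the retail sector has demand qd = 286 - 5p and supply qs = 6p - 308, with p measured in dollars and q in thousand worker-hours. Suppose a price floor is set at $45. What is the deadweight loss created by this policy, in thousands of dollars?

Without the control the market clears where 286 - 5p = 6p - 308, i.e. p* = 54 and q* = 16.
The floor of 45 is below the equilibrium price 54, so it is not binding; the market clears at p* = 54, q* = 16.
Since the control does not bind, no trades are prevented and deadweight loss is zero.

0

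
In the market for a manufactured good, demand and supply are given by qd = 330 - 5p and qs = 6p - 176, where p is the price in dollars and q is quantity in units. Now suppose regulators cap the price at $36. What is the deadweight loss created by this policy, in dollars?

660

Setting quantity demanded equal to quantity supplied, 330 - 5p = 6p - 176, gives p* = 46 and q* = 100.
Since 36 < 46, the ceiling is binding.
At p = 36: qd = 330 - 5·36 = 150 and qs = 6·36 - 176 = 40.
Quantity traded falls to 40. At q = 40 the demand price is (330 - 40)/5 = 58 and the supply price is (176 + 40)/6 = 36.
Deadweight loss = ½ · (58 - 36) · (100 - 40) = ½ · 22 · 60 = 660.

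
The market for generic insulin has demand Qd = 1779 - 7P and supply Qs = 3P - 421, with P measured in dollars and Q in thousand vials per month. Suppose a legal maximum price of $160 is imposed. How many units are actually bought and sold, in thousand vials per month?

In a free market, 1779 - 7P = 3P - 421 gives the equilibrium P* = 220, Q* = 239.
Because the ceiling (160) lies below the market-clearing price, it is binding.
At P = 160: Qd = 1779 - 7·160 = 659 and Qs = 3·160 - 421 = 59.
The quantity actually transacted is the short side, supply: 59.

59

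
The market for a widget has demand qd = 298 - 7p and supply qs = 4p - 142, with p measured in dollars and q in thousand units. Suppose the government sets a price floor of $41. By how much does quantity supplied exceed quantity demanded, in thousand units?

Setting quantity demanded equal to quantity supplied, 298 - 7p = 4p - 142, gives p* = 40 and q* = 18.
The floor of 41 is above the equilibrium price 40, so it binds.
At p = 41: qd = 298 - 7·41 = 11 and qs = 4·41 - 142 = 22.
Surplus = qs - qd = 22 - 11 = 11.

11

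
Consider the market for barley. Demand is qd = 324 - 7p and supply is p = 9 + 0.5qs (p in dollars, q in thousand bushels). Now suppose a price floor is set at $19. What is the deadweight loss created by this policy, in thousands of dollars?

0

Rearranging supply gives qs = 2p - 18. Setting quantity demanded equal to quantity supplied, 324 - 7p = 2p - 18, gives p* = 38 and q* = 58.
Since 19 is below p* = 38, the floor does not bind and the free-market outcome prevails.
Since the control does not bind, no trades are prevented and deadweight loss is zero.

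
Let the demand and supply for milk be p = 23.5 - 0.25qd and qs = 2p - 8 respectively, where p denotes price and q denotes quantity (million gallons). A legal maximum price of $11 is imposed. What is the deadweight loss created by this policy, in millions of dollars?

54

Rearranging demand gives qd = 94 - 4p. Without the control the market clears where 94 - 4p = 2p - 8, i.e. p* = 17 and q* = 26.
Since 11 < 17, the ceiling is binding.
At p = 11: qd = 94 - 4·11 = 50 and qs = 2·11 - 8 = 14.
Quantity traded falls to 14. At q = 14 the demand price is (94 - 14)/4 = 20 and the supply price is (8 + 14)/2 = 11.
Deadweight loss = ½ · (20 - 11) · (26 - 14) = ½ · 9 · 12 = 54.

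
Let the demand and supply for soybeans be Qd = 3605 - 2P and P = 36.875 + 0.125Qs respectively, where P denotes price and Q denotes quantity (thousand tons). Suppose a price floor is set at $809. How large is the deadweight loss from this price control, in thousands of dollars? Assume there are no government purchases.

Rearranging supply gives Qs = 8P - 295. In a free market, 3605 - 2P = 8P - 295 gives the equilibrium P* = 390, Q* = 2825.
The floor of 809 is above the equilibrium price 390, so it binds.
At P = 809: Qd = 3605 - 2·809 = 1987 and Qs = 8·809 - 295 = 6177.
Quantity traded falls to 1987. At Q = 1987 the demand price is (3605 - 1987)/2 = 809 and the supply price is (295 + 1987)/8 = 285.25.
Deadweight loss = ½ · (809 - 285.25) · (2825 - 1987) = ½ · 523.75 · 838 = 219451.25.

219451.25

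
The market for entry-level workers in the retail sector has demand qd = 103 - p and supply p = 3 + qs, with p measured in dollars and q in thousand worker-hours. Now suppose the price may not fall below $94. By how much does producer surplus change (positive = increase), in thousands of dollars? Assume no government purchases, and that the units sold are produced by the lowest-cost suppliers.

Rearranging supply gives qs = p - 3. In a free market, 103 - p = p - 3 gives the equilibrium p* = 53, q* = 50.
Since 94 > 53, the floor is binding.
At p = 94: qd = 103 - 94 = 9 and qs = 94 - 3 = 91.
Producer surplus without the control is ½ · (53 - 3) · 50 = 1250.
With the floor, 9 units are sold at 94. The supply price at q = 9 is 12, so PS = ½ · [(94 - 3) + (94 - 12)] · 9 = 778.5.
Change in producer surplus = 778.5 - 1250 = -471.5.

-471.5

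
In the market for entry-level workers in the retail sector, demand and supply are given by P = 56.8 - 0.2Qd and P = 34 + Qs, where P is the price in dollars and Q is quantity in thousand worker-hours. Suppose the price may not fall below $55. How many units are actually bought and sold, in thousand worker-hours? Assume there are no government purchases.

Rearranging demand gives Qd = 284 - 5P; rearranging supply gives Qs = P - 34. In a free market, 284 - 5P = P - 34 gives the equilibrium P* = 53, Q* = 19.
Because the floor (55) lies above the market-clearing price, it is binding.
At P = 55: Qd = 284 - 5·55 = 9 and Qs = 55 - 34 = 21.
The quantity actually transacted is the short side, demand: 9.

9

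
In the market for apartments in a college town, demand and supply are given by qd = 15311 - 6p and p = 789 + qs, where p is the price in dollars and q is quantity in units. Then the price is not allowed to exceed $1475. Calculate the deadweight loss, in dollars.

397031.25

Rearranging supply gives qs = p - 789. In a free market, 15311 - 6p = p - 789 gives the equilibrium p* = 2300, q* = 1511.
Because the ceiling (1475) lies below the market-clearing price, it is binding.
At p = 1475: qd = 15311 - 6·1475 = 6461 and qs = 1475 - 789 = 686.
Quantity traded falls to 686. At q = 686 the demand price is (15311 - 686)/6 = 2437.5 and the supply price is 789 + 686 = 1475.
Deadweight loss = ½ · (2437.5 - 1475) · (1511 - 686) = ½ · 962.5 · 825 = 397031.25.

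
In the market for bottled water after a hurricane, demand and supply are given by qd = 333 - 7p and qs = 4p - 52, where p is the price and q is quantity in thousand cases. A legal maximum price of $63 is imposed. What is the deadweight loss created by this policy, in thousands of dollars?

0

Equilibrium: 333 - 7p = 4p - 52, so 385 = 11p and p* = 35, q* = 88.
Since 63 is above p* = 35, the ceiling does not bind and the free-market outcome prevails.
Since the control does not bind, no trades are prevented and deadweight loss is zero.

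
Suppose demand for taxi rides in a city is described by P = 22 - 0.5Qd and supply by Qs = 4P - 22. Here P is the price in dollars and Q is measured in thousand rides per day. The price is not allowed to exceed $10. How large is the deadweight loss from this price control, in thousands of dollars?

Rearranging demand gives Qd = 44 - 2P. In a free market, 44 - 2P = 4P - 22 gives the equilibrium P* = 11, Q* = 22.
Because the ceiling (10) lies below the market-clearing price, it is binding.
At P = 10: Qd = 44 - 2·10 = 24 and Qs = 4·10 - 22 = 18.
Quantity traded falls to 18. At Q = 18 the demand price is (44 - 18)/2 = 13 and the supply price is (22 + 18)/4 = 10.
Deadweight loss = ½ · (13 - 10) · (22 - 18) = ½ · 3 · 4 = 6.

6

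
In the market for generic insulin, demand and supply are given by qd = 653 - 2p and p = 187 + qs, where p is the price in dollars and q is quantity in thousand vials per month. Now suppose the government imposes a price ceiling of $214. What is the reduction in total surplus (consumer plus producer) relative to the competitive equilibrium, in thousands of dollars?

Rearranging supply gives qs = p - 187. Setting quantity demanded equal to quantity supplied, 653 - 2p = p - 187, gives p* = 280 and q* = 93.
The ceiling of 214 is below the equilibrium price 280, so it binds.
At p = 214: qd = 653 - 2·214 = 225 and qs = 214 - 187 = 27.
Quantity traded falls to 27. At q = 27 the demand price is (653 - 27)/2 = 313 and the supply price is 187 + 27 = 214.
Deadweight loss = ½ · (313 - 214) · (93 - 27) = ½ · 99 · 66 = 3267.

3267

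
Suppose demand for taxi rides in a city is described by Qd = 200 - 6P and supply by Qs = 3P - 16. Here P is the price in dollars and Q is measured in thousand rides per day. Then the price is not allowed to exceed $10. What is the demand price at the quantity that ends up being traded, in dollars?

Setting quantity demanded equal to quantity supplied, 200 - 6P = 3P - 16, gives P* = 24 and Q* = 56.
The ceiling of 10 is below the equilibrium price 24, so it binds.
At P = 10: Qd = 200 - 6·10 = 140 and Qs = 3·10 - 16 = 14.
Only 14 units reach the market. On the demand curve, the marginal buyer's willingness to pay at Q = 14 is (200 - 14)/6 = 31.

31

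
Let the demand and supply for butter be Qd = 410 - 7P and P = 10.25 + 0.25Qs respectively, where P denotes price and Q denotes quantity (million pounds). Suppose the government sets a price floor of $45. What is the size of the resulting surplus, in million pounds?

44

Rearranging supply gives Qs = 4P - 41. Without the control the market clears where 410 - 7P = 4P - 41, i.e. P* = 41 and Q* = 123.
Because the floor (45) lies above the market-clearing price, it is binding.
At P = 45: Qd = 410 - 7·45 = 95 and Qs = 4·45 - 41 = 139.
Surplus = Qs - Qd = 139 - 95 = 44.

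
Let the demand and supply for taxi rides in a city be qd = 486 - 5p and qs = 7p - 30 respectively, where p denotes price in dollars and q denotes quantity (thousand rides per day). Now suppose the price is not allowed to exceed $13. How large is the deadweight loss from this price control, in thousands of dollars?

7560

Equilibrium: 486 - 5p = 7p - 30, so 516 = 12p and p* = 43, q* = 271.
Because the ceiling (13) lies below the market-clearing price, it is binding.
At p = 13: qd = 486 - 5·13 = 421 and qs = 7·13 - 30 = 61.
Quantity traded falls to 61. At q = 61 the demand price is (486 - 61)/5 = 85 and the supply price is (30 + 61)/7 = 13.
Deadweight loss = ½ · (85 - 13) · (271 - 61) = ½ · 72 · 210 = 7560.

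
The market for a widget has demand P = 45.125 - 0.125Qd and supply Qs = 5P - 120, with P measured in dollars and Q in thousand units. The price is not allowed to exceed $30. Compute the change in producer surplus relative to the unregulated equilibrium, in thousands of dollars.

-332.5

Rearranging demand gives Qd = 361 - 8P. Setting quantity demanded equal to quantity supplied, 361 - 8P = 5P - 120, gives P* = 37 and Q* = 65.
The ceiling of 30 is below the equilibrium price 37, so it binds.
At P = 30: Qd = 361 - 8·30 = 121 and Qs = 5·30 - 120 = 30.
Producer surplus without the control is ½ · (37 - 24) · 65 = 422.5.
With the ceiling, producers sell 30 units at 30, so PS = ½ · (30 - 24) · 30 = 90.
Change in producer surplus = 90 - 422.5 = -332.5.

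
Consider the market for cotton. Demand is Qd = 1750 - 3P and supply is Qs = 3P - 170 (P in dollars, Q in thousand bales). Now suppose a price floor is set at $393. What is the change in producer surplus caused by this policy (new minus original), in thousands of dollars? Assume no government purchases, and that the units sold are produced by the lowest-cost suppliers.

Setting quantity demanded equal to quantity supplied, 1750 - 3P = 3P - 170, gives P* = 320 and Q* = 790.
The floor of 393 is above the equilibrium price 320, so it binds.
At P = 393: Qd = 1750 - 3·393 = 571 and Qs = 3·393 - 170 = 1009.
Producer surplus without the control is ½ · (320 - 170/3) · 790 = 312050/3.
With the floor, 571 units are sold at 393. The supply price at Q = 571 is 247, so PS = ½ · [(393 - 170/3) + (393 - 247)] · 571 = 826237/6.
Change in producer surplus = 826237/6 - 312050/3 = 33689.5.

33689.5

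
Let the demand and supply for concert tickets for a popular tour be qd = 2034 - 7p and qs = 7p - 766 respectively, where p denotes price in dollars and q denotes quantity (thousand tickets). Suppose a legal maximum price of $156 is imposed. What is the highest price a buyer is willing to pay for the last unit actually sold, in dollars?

Equilibrium: 2034 - 7p = 7p - 766, so 2800 = 14p and p* = 200, q* = 634.
Because the ceiling (156) lies below the market-clearing price, it is binding.
At p = 156: qd = 2034 - 7·156 = 942 and qs = 7·156 - 766 = 326.
Only 326 units reach the market. On the demand curve, the marginal buyer's willingness to pay at q = 326 is (2034 - 326)/7 = 244.

244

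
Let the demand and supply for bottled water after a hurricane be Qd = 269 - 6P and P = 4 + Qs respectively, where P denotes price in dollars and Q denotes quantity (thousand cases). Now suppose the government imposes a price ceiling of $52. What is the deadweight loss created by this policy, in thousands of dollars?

Rearranging supply gives Qs = P - 4. Setting quantity demanded equal to quantity supplied, 269 - 6P = P - 4, gives P* = 39 and Q* = 35.
Since 52 is above P* = 39, the ceiling does not bind and the free-market outcome prevails.
Since the control does not bind, no trades are prevented and deadweight loss is zero.

0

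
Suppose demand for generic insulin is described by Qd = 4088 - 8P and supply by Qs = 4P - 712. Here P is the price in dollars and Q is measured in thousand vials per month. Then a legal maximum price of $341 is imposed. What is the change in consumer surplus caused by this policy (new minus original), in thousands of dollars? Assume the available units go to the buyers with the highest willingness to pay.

34987

Without the control the market clears where 4088 - 8P = 4P - 712, i.e. P* = 400 and Q* = 888.
The ceiling of 341 is below the equilibrium price 400, so it binds.
At P = 341: Qd = 4088 - 8·341 = 1360 and Qs = 4·341 - 712 = 652.
Consumer surplus without the control is ½ · (511 - 400) · 888 = 49284.
With the ceiling, 652 units are sold at 341 (assume they go to the highest-value buyers). The demand price at Q = 652 is 429.5, so CS = ½ · [(511 - 341) + (429.5 - 341)] · 652 = 84271.
Change in consumer surplus = 84271 - 49284 = 34987.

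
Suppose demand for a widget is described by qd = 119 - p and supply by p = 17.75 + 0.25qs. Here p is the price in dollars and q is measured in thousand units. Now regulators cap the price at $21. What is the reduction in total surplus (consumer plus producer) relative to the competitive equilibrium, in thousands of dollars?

2890

Rearranging supply gives qs = 4p - 71. Without the control the market clears where 119 - p = 4p - 71, i.e. p* = 38 and q* = 81.
Since 21 < 38, the ceiling is binding.
At p = 21: qd = 119 - 21 = 98 and qs = 4·21 - 71 = 13.
Quantity traded falls to 13. At q = 13 the demand price is 119 - 13 = 106 and the supply price is (71 + 13)/4 = 21.
Deadweight loss = ½ · (106 - 21) · (81 - 13) = ½ · 85 · 68 = 2890.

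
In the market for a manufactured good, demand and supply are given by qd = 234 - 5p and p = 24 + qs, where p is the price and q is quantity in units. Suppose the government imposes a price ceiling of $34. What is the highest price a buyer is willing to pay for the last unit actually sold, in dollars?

44.8

Rearranging supply gives qs = p - 24. Equilibrium: 234 - 5p = p - 24, so 258 = 6p and p* = 43, q* = 19.
Because the ceiling (34) lies below the market-clearing price, it is binding.
At p = 34: qd = 234 - 5·34 = 64 and qs = 34 - 24 = 10.
Only 10 units reach the market. On the demand curve, the marginal buyer's willingness to pay at q = 10 is (234 - 10)/5 = 44.8.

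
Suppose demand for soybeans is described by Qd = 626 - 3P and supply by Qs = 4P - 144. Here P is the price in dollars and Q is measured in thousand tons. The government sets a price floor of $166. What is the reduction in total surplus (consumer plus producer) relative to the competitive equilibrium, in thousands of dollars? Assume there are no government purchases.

8232

Without the control the market clears where 626 - 3P = 4P - 144, i.e. P* = 110 and Q* = 296.
The floor of 166 is above the equilibrium price 110, so it binds.
At P = 166: Qd = 626 - 3·166 = 128 and Qs = 4·166 - 144 = 520.
Quantity traded falls to 128. At Q = 128 the demand price is (626 - 128)/3 = 166 and the supply price is (144 + 128)/4 = 68.
Deadweight loss = ½ · (166 - 68) · (296 - 128) = ½ · 98 · 168 = 8232.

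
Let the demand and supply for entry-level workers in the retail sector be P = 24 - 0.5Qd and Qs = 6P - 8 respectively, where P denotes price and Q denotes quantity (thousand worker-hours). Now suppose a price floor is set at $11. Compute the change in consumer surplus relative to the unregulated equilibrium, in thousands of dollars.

Rearranging demand gives Qd = 48 - 2P. In a free market, 48 - 2P = 6P - 8 gives the equilibrium P* = 7, Q* = 34.
The floor of 11 is above the equilibrium price 7, so it binds.
At P = 11: Qd = 48 - 2·11 = 26 and Qs = 6·11 - 8 = 58.
Consumer surplus without the control is ½ · (24 - 7) · 34 = 289.
With the floor, consumers buy 26 units at 11, so CS = ½ · (24 - 11) · 26 = 169.
Change in consumer surplus = 169 - 289 = -120.

-120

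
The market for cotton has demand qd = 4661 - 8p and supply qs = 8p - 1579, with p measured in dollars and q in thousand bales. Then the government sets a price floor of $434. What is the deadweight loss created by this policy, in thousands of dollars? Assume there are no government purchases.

15488

Equilibrium: 4661 - 8p = 8p - 1579, so 6240 = 16p and p* = 390, q* = 1541.
The floor of 434 is above the equilibrium price 390, so it binds.
At p = 434: qd = 4661 - 8·434 = 1189 and qs = 8·434 - 1579 = 1893.
Quantity traded falls to 1189. At q = 1189 the demand price is (4661 - 1189)/8 = 434 and the supply price is (1579 + 1189)/8 = 346.
Deadweight loss = ½ · (434 - 346) · (1541 - 1189) = ½ · 88 · 352 = 15488.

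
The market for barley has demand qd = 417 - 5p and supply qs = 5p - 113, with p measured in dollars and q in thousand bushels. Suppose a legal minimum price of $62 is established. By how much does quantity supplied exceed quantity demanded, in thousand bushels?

Setting quantity demanded equal to quantity supplied, 417 - 5p = 5p - 113, gives p* = 53 and q* = 152.
Because the floor (62) lies above the market-clearing price, it is binding.
At p = 62: qd = 417 - 5·62 = 107 and qs = 5·62 - 113 = 197.
Surplus = qs - qd = 197 - 107 = 90.

90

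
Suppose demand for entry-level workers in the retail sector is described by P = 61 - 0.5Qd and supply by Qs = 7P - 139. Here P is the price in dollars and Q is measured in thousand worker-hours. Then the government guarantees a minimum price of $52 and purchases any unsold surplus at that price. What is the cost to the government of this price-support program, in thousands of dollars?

10764

Rearranging demand gives Qd = 122 - 2P. Setting quantity demanded equal to quantity supplied, 122 - 2P = 7P - 139, gives P* = 29 and Q* = 64.
Because the floor (52) lies above the market-clearing price, it is binding.
At P = 52: Qd = 122 - 2·52 = 18 and Qs = 7·52 - 139 = 225.
Surplus = Qs - Qd = 207.
Government expenditure = surplus × support price = 207 × 52 = 10764.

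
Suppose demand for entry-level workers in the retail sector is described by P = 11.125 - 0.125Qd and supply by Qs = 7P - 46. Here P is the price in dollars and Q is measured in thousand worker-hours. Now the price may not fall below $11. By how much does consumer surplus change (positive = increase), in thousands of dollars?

-18

Rearranging demand gives Qd = 89 - 8P. In a free market, 89 - 8P = 7P - 46 gives the equilibrium P* = 9, Q* = 17.
The floor of 11 is above the equilibrium price 9, so it binds.
At P = 11: Qd = 89 - 8·11 = 1 and Qs = 7·11 - 46 = 31.
Consumer surplus without the control is ½ · (11.125 - 9) · 17 = 18.0625.
With the floor, consumers buy 1 units at 11, so CS = ½ · (11.125 - 11) · 1 = 0.0625.
Change in consumer surplus = 0.0625 - 18.0625 = -18.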